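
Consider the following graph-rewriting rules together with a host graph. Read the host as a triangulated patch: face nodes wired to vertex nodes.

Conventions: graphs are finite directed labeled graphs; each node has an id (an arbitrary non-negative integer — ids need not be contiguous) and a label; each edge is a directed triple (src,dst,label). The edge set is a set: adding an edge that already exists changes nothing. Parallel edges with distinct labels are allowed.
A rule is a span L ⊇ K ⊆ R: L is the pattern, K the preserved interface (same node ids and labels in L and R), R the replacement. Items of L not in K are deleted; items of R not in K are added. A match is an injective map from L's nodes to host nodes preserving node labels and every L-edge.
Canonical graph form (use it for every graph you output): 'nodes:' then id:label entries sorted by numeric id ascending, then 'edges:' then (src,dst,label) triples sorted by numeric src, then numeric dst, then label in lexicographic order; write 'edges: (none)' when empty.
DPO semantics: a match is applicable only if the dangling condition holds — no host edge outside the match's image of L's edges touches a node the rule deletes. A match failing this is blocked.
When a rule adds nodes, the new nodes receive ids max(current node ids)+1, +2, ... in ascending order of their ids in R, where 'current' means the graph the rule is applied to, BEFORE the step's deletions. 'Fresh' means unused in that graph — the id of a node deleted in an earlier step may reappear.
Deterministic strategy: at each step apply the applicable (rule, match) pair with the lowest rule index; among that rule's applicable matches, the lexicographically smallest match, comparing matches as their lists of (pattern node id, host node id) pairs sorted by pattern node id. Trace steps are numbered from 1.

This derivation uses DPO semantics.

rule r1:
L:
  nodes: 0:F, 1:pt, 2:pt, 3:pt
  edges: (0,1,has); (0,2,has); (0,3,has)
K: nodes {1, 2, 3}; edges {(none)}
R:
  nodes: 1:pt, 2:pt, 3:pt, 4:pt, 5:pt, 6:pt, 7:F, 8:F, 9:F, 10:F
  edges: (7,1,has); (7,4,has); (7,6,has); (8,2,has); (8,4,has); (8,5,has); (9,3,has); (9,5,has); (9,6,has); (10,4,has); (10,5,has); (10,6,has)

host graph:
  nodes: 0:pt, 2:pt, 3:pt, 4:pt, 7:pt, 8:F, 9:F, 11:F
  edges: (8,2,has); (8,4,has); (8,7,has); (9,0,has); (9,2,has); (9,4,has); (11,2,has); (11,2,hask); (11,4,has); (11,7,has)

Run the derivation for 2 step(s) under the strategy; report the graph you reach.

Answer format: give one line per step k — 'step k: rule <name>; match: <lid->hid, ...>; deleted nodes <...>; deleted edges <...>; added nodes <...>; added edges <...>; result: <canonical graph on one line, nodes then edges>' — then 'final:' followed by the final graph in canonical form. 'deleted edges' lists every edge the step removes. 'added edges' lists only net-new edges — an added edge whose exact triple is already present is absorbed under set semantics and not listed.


step 1: rule r1; match: 0->8, 1->2, 2->4, 3->7; deleted nodes 8; deleted edges (8,2,has); (8,4,has); (8,7,has); added nodes 12, 13, 14, 15, 16, 17, 18; added edges (15,2,has); (15,12,has); (15,14,has); (16,4,has); (16,12,has); (16,13,has); (17,7,has); (17,13,has); (17,14,has); (18,12,has); (18,13,has); (18,14,has); result: nodes: 0:pt, 2:pt, 3:pt, 4:pt, 7:pt, 9:F, 11:F, 12:pt, 13:pt, 14:pt, 15:F, 16:F, 17:F, 18:F edges: (9,0,has); (9,2,has); (9,4,has); (11,2,has); (11,2,hask); (11,4,has); (11,7,has); (15,2,has); (15,12,has); (15,14,has); (16,4,has); (16,12,has); (16,13,has); (17,7,has); (17,13,has); (17,14,has); (18,12,has); (18,13,has); (18,14,has)
step 2: rule r1; match: 0->9, 1->0, 2->2, 3->4; deleted nodes 9; deleted edges (9,0,has); (9,2,has); (9,4,has); added nodes 19, 20, 21, 22, 23, 24, 25; added edges (22,0,has); (22,19,has); (22,21,has); (23,2,has); (23,19,has); (23,20,has); (24,4,has); (24,20,has); (24,21,has); (25,19,has); (25,20,has); (25,21,has); result: nodes: 0:pt, 2:pt, 3:pt, 4:pt, 7:pt, 11:F, 12:pt, 13:pt, 14:pt, 15:F, 16:F, 17:F, 18:F, 19:pt, 20:pt, 21:pt, 22:F, 23:F, 24:F, 25:F edges: (11,2,has); (11,2,hask); (11,4,has); (11,7,has); (15,2,has); (15,12,has); (15,14,has); (16,4,has); (16,12,has); (16,13,has); (17,7,has); (17,13,has); (17,14,has); (18,12,has); (18,13,has); (18,14,has); (22,0,has); (22,19,has); (22,21,has); (23,2,has); (23,19,has); (23,20,has); (24,4,has); (24,20,has); (24,21,has); (25,19,has); (25,20,has); (25,21,has)
final:
nodes: 0:pt, 2:pt, 3:pt, 4:pt, 7:pt, 11:F, 12:pt, 13:pt, 14:pt, 15:F, 16:F, 17:F, 18:F, 19:pt, 20:pt, 21:pt, 22:F, 23:F, 24:F, 25:F
edges: (11,2,has); (11,2,hask); (11,4,has); (11,7,has); (15,2,has); (15,12,has); (15,14,has); (16,4,has); (16,12,has); (16,13,has); (17,7,has); (17,13,has); (17,14,has); (18,12,has); (18,13,has); (18,14,has); (22,0,has); (22,19,has); (22,21,has); (23,2,has); (23,19,has); (23,20,has); (24,4,has); (24,20,has); (24,21,has); (25,19,has); (25,20,has); (25,21,has)


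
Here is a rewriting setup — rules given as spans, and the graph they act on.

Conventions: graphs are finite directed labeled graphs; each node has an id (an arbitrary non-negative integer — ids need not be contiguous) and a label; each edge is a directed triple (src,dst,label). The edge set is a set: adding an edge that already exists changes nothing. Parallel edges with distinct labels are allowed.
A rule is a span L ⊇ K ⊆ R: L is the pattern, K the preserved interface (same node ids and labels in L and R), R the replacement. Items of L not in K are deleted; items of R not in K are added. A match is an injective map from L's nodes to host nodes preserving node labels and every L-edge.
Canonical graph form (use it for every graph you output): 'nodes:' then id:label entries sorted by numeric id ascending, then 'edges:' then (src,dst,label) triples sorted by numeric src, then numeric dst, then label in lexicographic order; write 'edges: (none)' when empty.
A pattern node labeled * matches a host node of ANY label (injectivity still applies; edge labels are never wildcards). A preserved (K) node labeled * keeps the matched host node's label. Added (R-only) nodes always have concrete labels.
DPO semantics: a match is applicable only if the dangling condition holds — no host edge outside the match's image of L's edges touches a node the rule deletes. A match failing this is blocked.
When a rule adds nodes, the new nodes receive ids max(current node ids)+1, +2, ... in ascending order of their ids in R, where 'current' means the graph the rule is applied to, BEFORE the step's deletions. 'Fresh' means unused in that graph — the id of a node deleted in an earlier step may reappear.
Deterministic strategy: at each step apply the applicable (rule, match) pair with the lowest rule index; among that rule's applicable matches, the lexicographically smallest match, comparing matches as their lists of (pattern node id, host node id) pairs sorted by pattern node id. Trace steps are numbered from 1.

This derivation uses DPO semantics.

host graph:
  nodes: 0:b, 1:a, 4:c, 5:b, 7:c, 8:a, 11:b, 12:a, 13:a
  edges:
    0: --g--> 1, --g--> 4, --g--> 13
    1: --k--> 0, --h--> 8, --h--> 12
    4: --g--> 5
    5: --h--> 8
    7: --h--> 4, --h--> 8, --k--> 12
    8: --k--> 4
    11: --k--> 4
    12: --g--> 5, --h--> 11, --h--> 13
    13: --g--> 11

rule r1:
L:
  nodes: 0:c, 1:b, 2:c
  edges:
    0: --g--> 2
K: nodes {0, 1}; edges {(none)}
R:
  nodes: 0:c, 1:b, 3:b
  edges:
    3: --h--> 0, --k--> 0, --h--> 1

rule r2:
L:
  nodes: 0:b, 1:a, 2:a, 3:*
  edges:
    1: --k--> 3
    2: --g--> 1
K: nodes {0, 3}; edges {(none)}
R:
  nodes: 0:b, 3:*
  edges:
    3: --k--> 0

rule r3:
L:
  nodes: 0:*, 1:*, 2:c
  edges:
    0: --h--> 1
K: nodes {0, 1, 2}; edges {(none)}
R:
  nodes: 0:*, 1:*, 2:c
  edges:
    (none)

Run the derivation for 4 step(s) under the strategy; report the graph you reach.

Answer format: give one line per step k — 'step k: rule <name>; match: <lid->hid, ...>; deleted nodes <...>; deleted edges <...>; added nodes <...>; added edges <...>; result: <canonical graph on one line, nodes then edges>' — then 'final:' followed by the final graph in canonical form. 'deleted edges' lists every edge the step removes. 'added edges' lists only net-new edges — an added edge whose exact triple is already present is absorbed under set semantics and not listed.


step 1: rule r3; match: 0->1, 1->8, 2->4; deleted nodes (none); deleted edges (1,8,h); added nodes (none); added edges (none); result: nodes: 0:b, 1:a, 4:c, 5:b, 7:c, 8:a, 11:b, 12:a, 13:a edges: (0,1,g); (0,4,g); (0,13,g); (1,0,k); (1,12,h); (4,5,g); (5,8,h); (7,4,h); (7,8,h); (7,12,k); (8,4,k); (11,4,k); (12,5,g); (12,11,h); (12,13,h); (13,11,g)
step 2: rule r3; match: 0->1, 1->12, 2->4; deleted nodes (none); deleted edges (1,12,h); added nodes (none); added edges (none); result: nodes: 0:b, 1:a, 4:c, 5:b, 7:c, 8:a, 11:b, 12:a, 13:a edges: (0,1,g); (0,4,g); (0,13,g); (1,0,k); (4,5,g); (5,8,h); (7,4,h); (7,8,h); (7,12,k); (8,4,k); (11,4,k); (12,5,g); (12,11,h); (12,13,h); (13,11,g)
step 3: rule r3; match: 0->5, 1->8, 2->4; deleted nodes (none); deleted edges (5,8,h); added nodes (none); added edges (none); result: nodes: 0:b, 1:a, 4:c, 5:b, 7:c, 8:a, 11:b, 12:a, 13:a edges: (0,1,g); (0,4,g); (0,13,g); (1,0,k); (4,5,g); (7,4,h); (7,8,h); (7,12,k); (8,4,k); (11,4,k); (12,5,g); (12,11,h); (12,13,h); (13,11,g)
step 4: rule r3; match: 0->7, 1->8, 2->4; deleted nodes (none); deleted edges (7,8,h); added nodes (none); added edges (none); result: nodes: 0:b, 1:a, 4:c, 5:b, 7:c, 8:a, 11:b, 12:a, 13:a edges: (0,1,g); (0,4,g); (0,13,g); (1,0,k); (4,5,g); (7,4,h); (7,12,k); (8,4,k); (11,4,k); (12,5,g); (12,11,h); (12,13,h); (13,11,g)
final:
nodes: 0:b, 1:a, 4:c, 5:b, 7:c, 8:a, 11:b, 12:a, 13:a
edges: (0,1,g); (0,4,g); (0,13,g); (1,0,k); (4,5,g); (7,4,h); (7,12,k); (8,4,k); (11,4,k); (12,5,g); (12,11,h); (12,13,h); (13,11,g)


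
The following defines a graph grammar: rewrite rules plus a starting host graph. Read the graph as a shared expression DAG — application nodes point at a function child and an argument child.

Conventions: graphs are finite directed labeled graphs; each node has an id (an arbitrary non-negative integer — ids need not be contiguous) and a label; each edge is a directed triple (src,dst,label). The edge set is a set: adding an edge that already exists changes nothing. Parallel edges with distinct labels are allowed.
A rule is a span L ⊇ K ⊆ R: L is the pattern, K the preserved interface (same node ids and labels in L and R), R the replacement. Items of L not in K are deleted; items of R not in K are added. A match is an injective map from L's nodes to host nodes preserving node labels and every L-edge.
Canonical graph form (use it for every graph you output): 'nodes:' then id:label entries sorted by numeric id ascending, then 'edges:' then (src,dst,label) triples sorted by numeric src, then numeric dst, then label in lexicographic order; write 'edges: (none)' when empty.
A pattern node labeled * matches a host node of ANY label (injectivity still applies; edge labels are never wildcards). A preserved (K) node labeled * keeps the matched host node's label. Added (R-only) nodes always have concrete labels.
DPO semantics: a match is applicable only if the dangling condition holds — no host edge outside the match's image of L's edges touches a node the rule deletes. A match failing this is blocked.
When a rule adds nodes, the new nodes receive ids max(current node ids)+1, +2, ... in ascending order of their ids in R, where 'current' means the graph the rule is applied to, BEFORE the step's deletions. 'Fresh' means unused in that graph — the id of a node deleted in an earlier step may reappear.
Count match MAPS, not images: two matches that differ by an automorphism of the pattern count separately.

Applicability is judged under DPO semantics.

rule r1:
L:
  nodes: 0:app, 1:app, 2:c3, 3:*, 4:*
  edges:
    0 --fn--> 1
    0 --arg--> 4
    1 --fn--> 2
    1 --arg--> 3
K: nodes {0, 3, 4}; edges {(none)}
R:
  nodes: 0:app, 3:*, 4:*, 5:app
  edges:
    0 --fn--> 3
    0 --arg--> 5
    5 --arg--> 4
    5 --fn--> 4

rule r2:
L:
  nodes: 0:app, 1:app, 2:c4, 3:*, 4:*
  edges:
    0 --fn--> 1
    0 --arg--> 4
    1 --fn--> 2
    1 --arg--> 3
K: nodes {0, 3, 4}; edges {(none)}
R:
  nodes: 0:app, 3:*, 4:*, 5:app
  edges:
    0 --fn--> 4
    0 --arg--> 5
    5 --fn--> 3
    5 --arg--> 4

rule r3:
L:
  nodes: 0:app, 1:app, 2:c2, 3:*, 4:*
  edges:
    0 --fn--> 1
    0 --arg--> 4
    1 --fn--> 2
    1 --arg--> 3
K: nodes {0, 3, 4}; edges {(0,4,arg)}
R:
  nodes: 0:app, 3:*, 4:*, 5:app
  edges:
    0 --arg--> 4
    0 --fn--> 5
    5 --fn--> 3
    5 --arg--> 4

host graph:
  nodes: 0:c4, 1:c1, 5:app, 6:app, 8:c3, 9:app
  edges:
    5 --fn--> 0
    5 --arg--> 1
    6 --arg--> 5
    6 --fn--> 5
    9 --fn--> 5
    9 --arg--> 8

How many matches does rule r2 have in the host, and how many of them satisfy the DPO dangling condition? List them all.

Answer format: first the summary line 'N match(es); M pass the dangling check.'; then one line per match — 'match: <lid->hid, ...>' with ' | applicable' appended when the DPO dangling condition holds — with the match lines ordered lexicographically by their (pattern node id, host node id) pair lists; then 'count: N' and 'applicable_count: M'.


1 match(es); 0 pass the dangling check.
match: 0->9, 1->5, 2->0, 3->1, 4->8
count: 1
applicable_count: 0


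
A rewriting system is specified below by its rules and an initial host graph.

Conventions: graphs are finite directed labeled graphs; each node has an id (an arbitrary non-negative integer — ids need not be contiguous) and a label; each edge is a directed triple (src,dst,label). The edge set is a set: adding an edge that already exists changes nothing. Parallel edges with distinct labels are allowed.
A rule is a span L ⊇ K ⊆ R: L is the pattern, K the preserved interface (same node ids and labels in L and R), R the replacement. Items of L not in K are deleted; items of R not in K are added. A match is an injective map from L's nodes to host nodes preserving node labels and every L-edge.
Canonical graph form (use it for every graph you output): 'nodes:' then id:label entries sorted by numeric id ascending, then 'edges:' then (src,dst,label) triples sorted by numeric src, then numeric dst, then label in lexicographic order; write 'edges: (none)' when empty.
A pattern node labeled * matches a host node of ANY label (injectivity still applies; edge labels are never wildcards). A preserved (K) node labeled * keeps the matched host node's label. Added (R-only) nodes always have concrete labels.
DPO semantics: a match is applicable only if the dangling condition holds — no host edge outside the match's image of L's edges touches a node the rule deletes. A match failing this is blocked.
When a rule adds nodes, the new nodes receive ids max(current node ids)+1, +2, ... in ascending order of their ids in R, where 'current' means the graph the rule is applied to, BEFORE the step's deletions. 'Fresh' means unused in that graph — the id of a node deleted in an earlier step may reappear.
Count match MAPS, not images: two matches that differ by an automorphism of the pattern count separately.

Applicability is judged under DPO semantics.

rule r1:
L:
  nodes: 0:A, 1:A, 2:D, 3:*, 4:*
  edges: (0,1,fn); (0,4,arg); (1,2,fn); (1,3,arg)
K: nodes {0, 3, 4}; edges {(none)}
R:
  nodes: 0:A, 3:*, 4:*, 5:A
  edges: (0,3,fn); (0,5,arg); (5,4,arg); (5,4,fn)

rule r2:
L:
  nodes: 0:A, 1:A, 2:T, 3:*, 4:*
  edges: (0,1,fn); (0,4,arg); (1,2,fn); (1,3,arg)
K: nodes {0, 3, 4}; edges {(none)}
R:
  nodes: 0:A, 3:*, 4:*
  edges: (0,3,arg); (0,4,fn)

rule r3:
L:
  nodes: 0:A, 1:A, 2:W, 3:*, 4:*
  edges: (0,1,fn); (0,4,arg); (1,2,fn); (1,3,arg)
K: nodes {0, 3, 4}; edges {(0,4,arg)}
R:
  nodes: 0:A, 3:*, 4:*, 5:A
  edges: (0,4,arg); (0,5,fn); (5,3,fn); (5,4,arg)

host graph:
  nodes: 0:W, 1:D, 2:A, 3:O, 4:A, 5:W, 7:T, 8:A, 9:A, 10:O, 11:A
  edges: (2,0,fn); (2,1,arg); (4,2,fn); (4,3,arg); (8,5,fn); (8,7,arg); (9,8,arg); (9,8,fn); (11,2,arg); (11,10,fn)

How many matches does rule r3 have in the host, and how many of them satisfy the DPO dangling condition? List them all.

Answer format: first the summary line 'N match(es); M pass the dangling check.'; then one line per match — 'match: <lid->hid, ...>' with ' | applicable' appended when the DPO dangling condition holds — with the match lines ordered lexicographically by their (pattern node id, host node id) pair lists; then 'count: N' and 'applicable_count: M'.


1 match(es); 0 pass the dangling check.
match: 0->4, 1->2, 2->0, 3->1, 4->3
count: 1
applicable_count: 0


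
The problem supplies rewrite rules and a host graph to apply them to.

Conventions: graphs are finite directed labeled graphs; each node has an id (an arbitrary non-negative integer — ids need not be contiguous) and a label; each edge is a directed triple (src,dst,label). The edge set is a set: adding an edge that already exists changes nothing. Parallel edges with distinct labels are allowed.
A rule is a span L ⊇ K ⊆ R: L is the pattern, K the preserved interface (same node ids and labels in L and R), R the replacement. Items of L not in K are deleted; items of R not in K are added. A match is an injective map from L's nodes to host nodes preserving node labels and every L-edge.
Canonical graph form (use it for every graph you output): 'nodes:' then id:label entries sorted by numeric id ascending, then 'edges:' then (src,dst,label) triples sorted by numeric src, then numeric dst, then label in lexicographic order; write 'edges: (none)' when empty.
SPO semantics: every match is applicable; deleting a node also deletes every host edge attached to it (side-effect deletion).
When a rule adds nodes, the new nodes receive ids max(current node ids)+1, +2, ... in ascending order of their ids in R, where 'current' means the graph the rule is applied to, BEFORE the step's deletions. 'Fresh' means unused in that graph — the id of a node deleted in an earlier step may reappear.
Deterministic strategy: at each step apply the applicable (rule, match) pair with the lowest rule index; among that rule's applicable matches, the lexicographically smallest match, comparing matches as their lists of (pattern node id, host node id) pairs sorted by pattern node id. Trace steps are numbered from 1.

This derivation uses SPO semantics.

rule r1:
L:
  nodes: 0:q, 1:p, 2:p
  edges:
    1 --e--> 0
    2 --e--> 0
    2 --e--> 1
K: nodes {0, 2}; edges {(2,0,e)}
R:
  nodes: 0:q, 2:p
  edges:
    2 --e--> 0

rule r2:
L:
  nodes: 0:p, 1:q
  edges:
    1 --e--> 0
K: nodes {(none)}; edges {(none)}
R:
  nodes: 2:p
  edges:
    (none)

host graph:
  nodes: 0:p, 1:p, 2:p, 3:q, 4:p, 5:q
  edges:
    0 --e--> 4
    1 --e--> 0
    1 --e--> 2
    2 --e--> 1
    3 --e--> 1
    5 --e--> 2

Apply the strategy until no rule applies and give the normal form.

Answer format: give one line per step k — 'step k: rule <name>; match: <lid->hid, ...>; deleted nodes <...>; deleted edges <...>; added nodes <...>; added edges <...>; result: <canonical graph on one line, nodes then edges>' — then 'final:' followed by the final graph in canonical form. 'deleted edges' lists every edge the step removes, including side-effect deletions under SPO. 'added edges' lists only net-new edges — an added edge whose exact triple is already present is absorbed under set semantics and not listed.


step 1: rule r2; match: 0->1, 1->3; deleted nodes 1, 3; deleted edges (1,0,e); (1,2,e); (2,1,e); (3,1,e); added nodes 6; added edges (none); result: nodes: 0:p, 2:p, 4:p, 5:q, 6:p edges: (0,4,e); (5,2,e)
step 2: rule r2; match: 0->2, 1->5; deleted nodes 2, 5; deleted edges (5,2,e); added nodes 7; added edges (none); result: nodes: 0:p, 4:p, 6:p, 7:p edges: (0,4,e)
final:
nodes: 0:p, 4:p, 6:p, 7:p
edges: (0,4,e)


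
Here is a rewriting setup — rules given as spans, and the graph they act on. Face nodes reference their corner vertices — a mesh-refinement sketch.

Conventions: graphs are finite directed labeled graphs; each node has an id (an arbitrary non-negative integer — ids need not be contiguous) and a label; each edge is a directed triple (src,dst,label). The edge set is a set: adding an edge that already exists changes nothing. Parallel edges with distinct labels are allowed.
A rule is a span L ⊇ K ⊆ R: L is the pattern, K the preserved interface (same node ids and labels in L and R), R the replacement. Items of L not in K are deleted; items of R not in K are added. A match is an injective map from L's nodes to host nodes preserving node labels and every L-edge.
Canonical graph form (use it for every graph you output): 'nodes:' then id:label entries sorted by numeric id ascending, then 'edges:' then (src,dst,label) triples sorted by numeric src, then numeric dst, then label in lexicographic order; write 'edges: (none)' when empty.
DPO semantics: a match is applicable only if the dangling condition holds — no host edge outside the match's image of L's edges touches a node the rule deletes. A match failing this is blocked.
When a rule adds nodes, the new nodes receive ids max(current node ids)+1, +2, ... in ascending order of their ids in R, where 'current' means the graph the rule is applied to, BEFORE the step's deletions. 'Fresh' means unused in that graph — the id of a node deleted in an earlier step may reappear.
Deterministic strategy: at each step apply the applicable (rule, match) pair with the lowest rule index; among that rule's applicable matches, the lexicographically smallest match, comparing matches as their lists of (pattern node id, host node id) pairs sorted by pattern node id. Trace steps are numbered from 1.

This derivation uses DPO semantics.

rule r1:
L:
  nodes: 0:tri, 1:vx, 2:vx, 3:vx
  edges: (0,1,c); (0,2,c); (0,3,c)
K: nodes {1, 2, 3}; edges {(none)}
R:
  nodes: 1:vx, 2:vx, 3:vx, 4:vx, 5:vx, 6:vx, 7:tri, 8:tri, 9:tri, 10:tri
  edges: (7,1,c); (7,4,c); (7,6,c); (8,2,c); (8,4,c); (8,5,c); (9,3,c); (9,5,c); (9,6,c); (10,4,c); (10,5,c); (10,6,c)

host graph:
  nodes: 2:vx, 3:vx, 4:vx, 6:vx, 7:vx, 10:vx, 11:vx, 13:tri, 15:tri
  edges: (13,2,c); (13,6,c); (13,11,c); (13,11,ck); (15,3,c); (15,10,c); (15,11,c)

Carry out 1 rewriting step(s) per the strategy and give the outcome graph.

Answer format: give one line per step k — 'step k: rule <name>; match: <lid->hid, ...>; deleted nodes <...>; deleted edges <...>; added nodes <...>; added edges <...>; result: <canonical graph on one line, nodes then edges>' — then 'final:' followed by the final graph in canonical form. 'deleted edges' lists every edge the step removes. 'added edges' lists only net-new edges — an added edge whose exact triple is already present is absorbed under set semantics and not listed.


step 1: rule r1; match: 0->15, 1->3, 2->10, 3->11; deleted nodes 15; deleted edges (15,3,c); (15,10,c); (15,11,c); added nodes 16, 17, 18, 19, 20, 21, 22; added edges (19,3,c); (19,16,c); (19,18,c); (20,10,c); (20,16,c); (20,17,c); (21,11,c); (21,17,c); (21,18,c); (22,16,c); (22,17,c); (22,18,c); result: nodes: 2:vx, 3:vx, 4:vx, 6:vx, 7:vx, 10:vx, 11:vx, 13:tri, 16:vx, 17:vx, 18:vx, 19:tri, 20:tri, 21:tri, 22:tri edges: (13,2,c); (13,6,c); (13,11,c); (13,11,ck); (19,3,c); (19,16,c); (19,18,c); (20,10,c); (20,16,c); (20,17,c); (21,11,c); (21,17,c); (21,18,c); (22,16,c); (22,17,c); (22,18,c)
final:
nodes: 2:vx, 3:vx, 4:vx, 6:vx, 7:vx, 10:vx, 11:vx, 13:tri, 16:vx, 17:vx, 18:vx, 19:tri, 20:tri, 21:tri, 22:tri
edges: (13,2,c); (13,6,c); (13,11,c); (13,11,ck); (19,3,c); (19,16,c); (19,18,c); (20,10,c); (20,16,c); (20,17,c); (21,11,c); (21,17,c); (21,18,c); (22,16,c); (22,17,c); (22,18,c)


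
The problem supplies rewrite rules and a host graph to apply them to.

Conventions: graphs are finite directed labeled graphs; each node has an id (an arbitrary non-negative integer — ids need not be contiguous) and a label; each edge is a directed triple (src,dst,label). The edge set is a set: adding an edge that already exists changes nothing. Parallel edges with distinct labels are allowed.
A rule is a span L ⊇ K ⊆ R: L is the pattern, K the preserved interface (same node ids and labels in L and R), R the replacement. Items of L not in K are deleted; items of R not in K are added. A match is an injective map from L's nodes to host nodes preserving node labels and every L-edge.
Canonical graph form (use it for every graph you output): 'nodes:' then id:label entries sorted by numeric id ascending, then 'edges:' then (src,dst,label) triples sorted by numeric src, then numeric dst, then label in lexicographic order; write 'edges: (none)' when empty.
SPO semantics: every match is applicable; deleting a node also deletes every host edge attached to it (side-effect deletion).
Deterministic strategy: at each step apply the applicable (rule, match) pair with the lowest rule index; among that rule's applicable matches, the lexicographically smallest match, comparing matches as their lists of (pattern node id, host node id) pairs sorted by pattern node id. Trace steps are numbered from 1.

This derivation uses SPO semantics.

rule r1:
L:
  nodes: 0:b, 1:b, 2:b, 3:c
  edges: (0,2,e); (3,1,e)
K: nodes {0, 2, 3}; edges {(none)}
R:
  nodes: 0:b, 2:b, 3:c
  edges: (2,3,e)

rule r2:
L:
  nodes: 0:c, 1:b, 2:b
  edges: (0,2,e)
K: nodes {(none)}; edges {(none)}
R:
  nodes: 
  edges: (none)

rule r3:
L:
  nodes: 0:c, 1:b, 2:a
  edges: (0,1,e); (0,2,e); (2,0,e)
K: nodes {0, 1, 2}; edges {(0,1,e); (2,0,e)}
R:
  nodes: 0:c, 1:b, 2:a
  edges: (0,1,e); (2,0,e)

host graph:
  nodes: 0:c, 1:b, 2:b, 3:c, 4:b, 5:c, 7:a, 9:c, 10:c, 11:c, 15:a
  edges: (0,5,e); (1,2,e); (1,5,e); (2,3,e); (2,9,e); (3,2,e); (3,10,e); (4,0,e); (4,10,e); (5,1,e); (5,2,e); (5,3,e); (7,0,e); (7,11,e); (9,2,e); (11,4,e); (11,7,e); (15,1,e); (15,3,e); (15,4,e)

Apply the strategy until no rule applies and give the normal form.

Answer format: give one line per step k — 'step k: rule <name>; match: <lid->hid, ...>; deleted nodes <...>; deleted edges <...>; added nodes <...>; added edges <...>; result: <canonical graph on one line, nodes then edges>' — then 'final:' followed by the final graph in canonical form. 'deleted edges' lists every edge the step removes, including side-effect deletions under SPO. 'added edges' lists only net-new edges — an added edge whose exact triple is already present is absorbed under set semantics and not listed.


step 1: rule r1; match: 0->1, 1->4, 2->2, 3->11; deleted nodes 4; deleted edges (1,2,e); (4,0,e); (4,10,e); (11,4,e); (15,4,e); added nodes (none); added edges (2,11,e); result: nodes: 0:c, 1:b, 2:b, 3:c, 5:c, 7:a, 9:c, 10:c, 11:c, 15:a edges: (0,5,e); (1,5,e); (2,3,e); (2,9,e); (2,11,e); (3,2,e); (3,10,e); (5,1,e); (5,2,e); (5,3,e); (7,0,e); (7,11,e); (9,2,e); (11,7,e); (15,1,e); (15,3,e)
step 2: rule r2; match: 0->3, 1->1, 2->2; deleted nodes 1, 2, 3; deleted edges (1,5,e); (2,3,e); (2,9,e); (2,11,e); (3,2,e); (3,10,e); (5,1,e); (5,2,e); (5,3,e); (9,2,e); (15,1,e); (15,3,e); added nodes (none); added edges (none); result: nodes: 0:c, 5:c, 7:a, 9:c, 10:c, 11:c, 15:a edges: (0,5,e); (7,0,e); (7,11,e); (11,7,e)
final:
nodes: 0:c, 5:c, 7:a, 9:c, 10:c, 11:c, 15:a
edges: (0,5,e); (7,0,e); (7,11,e); (11,7,e)


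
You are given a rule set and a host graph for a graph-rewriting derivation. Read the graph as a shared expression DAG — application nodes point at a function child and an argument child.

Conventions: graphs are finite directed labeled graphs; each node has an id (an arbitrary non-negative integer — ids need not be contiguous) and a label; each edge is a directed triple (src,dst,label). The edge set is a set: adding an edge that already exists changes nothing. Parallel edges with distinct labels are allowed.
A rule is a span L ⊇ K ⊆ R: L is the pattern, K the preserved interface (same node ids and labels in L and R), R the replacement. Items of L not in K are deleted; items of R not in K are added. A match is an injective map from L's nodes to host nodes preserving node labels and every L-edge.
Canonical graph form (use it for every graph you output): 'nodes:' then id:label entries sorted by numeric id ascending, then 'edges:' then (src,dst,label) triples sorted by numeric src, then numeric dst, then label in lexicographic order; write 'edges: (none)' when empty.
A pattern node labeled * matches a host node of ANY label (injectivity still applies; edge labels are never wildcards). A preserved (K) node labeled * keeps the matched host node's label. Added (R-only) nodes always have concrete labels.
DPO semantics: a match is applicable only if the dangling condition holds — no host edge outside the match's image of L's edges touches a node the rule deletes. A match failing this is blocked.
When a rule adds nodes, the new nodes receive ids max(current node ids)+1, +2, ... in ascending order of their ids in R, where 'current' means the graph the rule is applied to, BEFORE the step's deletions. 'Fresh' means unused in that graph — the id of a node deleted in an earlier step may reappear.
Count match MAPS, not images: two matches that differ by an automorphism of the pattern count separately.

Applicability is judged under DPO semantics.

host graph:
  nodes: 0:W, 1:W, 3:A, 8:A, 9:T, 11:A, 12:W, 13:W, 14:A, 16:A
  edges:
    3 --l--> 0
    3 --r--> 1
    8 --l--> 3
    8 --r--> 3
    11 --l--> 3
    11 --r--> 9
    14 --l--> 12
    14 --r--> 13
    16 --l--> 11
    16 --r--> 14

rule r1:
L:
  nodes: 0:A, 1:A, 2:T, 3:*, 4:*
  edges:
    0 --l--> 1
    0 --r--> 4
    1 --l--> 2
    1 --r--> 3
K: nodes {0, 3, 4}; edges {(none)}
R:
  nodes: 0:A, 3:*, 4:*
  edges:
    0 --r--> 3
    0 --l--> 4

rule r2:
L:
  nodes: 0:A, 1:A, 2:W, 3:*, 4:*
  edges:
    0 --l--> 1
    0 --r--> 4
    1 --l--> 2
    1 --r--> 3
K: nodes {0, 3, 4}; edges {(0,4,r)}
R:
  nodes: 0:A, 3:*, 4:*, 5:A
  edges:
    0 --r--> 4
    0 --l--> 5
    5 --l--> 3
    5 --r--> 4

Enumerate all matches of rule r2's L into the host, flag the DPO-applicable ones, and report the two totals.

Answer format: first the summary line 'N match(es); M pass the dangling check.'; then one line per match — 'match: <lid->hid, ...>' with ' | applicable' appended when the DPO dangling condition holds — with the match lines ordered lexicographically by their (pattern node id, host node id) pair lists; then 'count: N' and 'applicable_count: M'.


1 match(es); 0 pass the dangling check.
match: 0->11, 1->3, 2->0, 3->1, 4->9
count: 1
applicable_count: 0


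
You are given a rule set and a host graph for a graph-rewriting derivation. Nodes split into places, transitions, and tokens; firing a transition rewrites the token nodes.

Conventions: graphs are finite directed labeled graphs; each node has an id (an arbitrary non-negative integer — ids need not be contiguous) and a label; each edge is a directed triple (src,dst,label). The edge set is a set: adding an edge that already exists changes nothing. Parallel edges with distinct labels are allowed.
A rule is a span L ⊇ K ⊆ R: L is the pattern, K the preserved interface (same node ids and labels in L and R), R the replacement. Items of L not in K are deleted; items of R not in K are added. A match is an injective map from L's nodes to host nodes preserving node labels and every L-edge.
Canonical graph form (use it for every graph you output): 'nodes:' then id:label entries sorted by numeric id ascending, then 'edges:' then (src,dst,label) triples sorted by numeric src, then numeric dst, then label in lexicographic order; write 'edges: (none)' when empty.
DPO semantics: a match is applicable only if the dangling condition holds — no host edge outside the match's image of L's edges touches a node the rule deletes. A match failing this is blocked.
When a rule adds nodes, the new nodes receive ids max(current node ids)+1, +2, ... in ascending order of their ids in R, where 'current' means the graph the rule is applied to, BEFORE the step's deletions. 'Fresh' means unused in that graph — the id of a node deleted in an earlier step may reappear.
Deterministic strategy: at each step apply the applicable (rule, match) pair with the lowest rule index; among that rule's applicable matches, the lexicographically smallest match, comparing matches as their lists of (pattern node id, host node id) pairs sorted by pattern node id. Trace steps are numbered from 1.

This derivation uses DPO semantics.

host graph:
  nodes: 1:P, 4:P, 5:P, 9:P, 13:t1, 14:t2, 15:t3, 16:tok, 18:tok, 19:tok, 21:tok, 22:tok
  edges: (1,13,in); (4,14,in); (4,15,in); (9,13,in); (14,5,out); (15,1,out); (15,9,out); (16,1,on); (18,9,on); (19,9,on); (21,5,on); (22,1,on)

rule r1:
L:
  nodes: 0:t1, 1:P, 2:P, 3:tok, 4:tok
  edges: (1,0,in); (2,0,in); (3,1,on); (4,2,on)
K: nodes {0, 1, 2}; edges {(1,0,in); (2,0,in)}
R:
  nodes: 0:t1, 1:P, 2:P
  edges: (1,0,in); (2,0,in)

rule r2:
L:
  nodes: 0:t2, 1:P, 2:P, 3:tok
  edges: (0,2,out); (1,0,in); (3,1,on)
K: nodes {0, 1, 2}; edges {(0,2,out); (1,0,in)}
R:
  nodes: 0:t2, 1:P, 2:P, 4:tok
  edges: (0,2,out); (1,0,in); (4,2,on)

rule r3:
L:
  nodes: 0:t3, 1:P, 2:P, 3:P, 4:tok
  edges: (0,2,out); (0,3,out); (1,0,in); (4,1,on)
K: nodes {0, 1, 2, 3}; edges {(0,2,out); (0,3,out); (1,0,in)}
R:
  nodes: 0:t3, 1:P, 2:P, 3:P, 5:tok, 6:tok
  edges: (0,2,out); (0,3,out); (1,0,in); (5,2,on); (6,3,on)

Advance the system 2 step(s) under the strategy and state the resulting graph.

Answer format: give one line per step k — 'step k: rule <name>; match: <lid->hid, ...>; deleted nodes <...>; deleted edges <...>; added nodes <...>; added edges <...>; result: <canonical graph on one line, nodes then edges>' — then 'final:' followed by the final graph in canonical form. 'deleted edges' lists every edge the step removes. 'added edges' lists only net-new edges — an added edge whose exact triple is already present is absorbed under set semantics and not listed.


step 1: rule r1; match: 0->13, 1->1, 2->9, 3->16, 4->18; deleted nodes 16, 18; deleted edges (16,1,on); (18,9,on); added nodes (none); added edges (none); result: nodes: 1:P, 4:P, 5:P, 9:P, 13:t1, 14:t2, 15:t3, 19:tok, 21:tok, 22:tok edges: (1,13,in); (4,14,in); (4,15,in); (9,13,in); (14,5,out); (15,1,out); (15,9,out); (19,9,on); (21,5,on); (22,1,on)
step 2: rule r1; match: 0->13, 1->1, 2->9, 3->22, 4->19; deleted nodes 19, 22; deleted edges (19,9,on); (22,1,on); added nodes (none); added edges (none); result: nodes: 1:P, 4:P, 5:P, 9:P, 13:t1, 14:t2, 15:t3, 21:tok edges: (1,13,in); (4,14,in); (4,15,in); (9,13,in); (14,5,out); (15,1,out); (15,9,out); (21,5,on)
final:
nodes: 1:P, 4:P, 5:P, 9:P, 13:t1, 14:t2, 15:t3, 21:tok
edges: (1,13,in); (4,14,in); (4,15,in); (9,13,in); (14,5,out); (15,1,out); (15,9,out); (21,5,on)


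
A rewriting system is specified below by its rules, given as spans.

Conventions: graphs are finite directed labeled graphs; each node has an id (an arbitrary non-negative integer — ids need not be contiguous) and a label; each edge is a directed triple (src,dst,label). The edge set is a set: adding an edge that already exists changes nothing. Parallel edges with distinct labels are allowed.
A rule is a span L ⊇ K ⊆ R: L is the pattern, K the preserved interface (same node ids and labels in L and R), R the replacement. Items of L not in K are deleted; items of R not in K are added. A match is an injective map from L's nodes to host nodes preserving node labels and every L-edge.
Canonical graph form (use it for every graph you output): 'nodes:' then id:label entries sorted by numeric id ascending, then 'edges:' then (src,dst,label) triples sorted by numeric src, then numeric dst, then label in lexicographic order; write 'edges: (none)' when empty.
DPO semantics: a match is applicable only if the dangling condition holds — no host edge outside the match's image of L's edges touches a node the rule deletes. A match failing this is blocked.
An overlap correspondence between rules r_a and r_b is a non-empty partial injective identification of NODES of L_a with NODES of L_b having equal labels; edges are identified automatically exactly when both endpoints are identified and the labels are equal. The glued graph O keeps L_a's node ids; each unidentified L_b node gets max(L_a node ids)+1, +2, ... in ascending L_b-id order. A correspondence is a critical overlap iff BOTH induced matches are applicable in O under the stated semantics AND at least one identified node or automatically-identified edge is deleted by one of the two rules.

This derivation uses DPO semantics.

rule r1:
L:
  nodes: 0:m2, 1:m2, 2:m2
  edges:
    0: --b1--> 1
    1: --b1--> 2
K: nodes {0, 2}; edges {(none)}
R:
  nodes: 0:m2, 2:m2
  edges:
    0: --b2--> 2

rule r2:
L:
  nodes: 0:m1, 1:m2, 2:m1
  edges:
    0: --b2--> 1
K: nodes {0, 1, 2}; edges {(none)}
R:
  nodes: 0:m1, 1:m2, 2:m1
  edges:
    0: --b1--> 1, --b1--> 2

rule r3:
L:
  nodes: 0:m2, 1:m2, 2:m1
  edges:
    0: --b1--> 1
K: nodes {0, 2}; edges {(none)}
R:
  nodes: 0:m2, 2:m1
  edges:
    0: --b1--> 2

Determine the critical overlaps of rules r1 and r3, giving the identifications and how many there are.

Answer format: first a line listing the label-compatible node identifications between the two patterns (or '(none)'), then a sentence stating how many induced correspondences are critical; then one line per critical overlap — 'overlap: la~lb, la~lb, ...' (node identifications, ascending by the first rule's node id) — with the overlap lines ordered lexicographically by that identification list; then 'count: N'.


label-compatible node identifications between L(r1) and L(r3): 0~0, 0~1, 1~0, 1~1, 2~0, 2~1
1 of the induced correspondences is a critical overlap of r1 and r3.
overlap: 1~0, 2~1
count: 1


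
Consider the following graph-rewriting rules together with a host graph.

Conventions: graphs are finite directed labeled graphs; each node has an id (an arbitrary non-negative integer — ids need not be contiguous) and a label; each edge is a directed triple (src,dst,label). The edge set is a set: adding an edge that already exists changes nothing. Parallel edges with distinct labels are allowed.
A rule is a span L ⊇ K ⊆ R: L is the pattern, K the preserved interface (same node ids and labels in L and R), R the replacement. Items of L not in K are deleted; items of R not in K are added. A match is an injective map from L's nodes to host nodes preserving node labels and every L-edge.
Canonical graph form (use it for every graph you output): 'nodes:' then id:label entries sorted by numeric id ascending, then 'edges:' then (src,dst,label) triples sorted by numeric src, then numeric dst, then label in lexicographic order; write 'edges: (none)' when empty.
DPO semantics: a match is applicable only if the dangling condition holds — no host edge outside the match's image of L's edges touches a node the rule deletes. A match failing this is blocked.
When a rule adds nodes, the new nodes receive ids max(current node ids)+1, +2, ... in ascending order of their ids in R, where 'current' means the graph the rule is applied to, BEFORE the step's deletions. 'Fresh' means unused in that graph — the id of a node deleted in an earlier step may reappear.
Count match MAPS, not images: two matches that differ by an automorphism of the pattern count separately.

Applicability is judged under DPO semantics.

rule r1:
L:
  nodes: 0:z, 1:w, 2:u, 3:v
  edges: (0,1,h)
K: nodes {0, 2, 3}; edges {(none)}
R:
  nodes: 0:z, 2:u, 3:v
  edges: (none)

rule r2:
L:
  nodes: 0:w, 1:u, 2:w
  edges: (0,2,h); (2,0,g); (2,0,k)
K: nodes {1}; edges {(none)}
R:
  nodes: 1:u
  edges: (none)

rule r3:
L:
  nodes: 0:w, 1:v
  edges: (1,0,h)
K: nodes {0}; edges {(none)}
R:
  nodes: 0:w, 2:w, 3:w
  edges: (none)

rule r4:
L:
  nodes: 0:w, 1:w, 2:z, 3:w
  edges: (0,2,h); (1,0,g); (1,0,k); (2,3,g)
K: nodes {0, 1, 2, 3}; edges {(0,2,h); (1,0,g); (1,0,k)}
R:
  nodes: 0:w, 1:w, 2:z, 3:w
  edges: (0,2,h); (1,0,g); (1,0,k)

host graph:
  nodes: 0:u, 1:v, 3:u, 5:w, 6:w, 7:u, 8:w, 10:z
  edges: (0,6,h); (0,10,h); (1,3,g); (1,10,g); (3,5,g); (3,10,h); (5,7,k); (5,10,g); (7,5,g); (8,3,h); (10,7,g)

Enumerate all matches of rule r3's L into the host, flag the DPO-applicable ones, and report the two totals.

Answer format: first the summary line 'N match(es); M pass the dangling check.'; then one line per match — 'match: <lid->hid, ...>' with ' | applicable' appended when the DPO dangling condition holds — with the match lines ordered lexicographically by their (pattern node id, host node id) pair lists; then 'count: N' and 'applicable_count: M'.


0 match(es); 0 pass the dangling check.
count: 0
applicable_count: 0


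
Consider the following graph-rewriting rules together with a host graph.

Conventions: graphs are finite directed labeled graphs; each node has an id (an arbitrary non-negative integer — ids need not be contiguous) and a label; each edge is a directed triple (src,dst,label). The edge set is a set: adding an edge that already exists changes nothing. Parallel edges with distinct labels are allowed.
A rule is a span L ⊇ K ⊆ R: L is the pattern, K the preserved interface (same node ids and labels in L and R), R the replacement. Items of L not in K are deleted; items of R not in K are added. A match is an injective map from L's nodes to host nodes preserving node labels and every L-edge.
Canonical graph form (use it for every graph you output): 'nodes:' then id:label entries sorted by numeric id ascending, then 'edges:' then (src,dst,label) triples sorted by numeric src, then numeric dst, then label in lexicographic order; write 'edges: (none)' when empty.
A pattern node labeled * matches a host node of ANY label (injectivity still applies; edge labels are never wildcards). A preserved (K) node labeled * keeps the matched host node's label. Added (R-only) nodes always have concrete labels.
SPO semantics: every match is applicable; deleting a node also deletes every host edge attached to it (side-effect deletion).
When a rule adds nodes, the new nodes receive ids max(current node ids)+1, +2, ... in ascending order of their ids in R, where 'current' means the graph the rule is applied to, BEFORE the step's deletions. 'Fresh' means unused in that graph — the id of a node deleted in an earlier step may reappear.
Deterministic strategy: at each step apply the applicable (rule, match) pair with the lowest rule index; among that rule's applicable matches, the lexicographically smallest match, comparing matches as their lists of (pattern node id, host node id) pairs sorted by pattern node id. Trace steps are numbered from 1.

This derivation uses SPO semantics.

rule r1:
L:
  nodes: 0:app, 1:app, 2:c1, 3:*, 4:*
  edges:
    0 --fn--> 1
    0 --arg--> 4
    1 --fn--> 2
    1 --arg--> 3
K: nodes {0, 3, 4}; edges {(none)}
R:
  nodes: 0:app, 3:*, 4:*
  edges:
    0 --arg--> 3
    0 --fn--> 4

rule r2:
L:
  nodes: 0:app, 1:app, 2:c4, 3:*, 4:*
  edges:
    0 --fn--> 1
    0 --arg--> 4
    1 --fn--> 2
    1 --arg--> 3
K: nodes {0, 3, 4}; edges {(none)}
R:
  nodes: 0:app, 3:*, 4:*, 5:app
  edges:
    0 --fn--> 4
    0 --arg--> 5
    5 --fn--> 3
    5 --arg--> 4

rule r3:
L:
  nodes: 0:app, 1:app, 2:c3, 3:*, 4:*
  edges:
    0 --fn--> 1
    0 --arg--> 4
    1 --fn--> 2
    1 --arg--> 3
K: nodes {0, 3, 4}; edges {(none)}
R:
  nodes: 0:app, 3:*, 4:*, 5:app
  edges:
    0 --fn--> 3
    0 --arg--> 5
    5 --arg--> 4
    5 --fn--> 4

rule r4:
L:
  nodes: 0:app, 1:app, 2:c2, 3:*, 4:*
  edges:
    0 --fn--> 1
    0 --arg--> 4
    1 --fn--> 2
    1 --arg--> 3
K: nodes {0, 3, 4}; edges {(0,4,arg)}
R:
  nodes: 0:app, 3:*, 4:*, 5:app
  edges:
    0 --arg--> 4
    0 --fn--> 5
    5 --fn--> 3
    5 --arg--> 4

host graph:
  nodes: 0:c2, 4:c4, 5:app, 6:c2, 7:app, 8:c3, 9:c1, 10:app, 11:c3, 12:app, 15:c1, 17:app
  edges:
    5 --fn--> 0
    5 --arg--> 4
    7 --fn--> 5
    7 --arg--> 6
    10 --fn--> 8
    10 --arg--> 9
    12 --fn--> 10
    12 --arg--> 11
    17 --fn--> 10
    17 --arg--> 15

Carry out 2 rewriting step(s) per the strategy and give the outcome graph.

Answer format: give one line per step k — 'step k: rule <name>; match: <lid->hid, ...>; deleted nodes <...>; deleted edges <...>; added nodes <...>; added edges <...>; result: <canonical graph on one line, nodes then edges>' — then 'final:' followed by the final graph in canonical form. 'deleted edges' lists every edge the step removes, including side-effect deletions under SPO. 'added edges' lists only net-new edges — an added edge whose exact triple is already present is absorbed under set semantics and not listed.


step 1: rule r3; match: 0->12, 1->10, 2->8, 3->9, 4->11; deleted nodes 8, 10; deleted edges (10,8,fn); (10,9,arg); (12,10,fn); (12,11,arg); (17,10,fn); added nodes 18; added edges (12,9,fn); (12,18,arg); (18,11,arg); (18,11,fn); result: nodes: 0:c2, 4:c4, 5:app, 6:c2, 7:app, 9:c1, 11:c3, 12:app, 15:c1, 17:app, 18:app edges: (5,0,fn); (5,4,arg); (7,5,fn); (7,6,arg); (12,9,fn); (12,18,arg); (17,15,arg); (18,11,arg); (18,11,fn)
step 2: rule r4; match: 0->7, 1->5, 2->0, 3->4, 4->6; deleted nodes 0, 5; deleted edges (5,0,fn); (5,4,arg); (7,5,fn); added nodes 19; added edges (7,19,fn); (19,4,fn); (19,6,arg); result: nodes: 4:c4, 6:c2, 7:app, 9:c1, 11:c3, 12:app, 15:c1, 17:app, 18:app, 19:app edges: (7,6,arg); (7,19,fn); (12,9,fn); (12,18,arg); (17,15,arg); (18,11,arg); (18,11,fn); (19,4,fn); (19,6,arg)
final:
nodes: 4:c4, 6:c2, 7:app, 9:c1, 11:c3, 12:app, 15:c1, 17:app, 18:app, 19:app
edges: (7,6,arg); (7,19,fn); (12,9,fn); (12,18,arg); (17,15,arg); (18,11,arg); (18,11,fn); (19,4,fn); (19,6,arg)
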